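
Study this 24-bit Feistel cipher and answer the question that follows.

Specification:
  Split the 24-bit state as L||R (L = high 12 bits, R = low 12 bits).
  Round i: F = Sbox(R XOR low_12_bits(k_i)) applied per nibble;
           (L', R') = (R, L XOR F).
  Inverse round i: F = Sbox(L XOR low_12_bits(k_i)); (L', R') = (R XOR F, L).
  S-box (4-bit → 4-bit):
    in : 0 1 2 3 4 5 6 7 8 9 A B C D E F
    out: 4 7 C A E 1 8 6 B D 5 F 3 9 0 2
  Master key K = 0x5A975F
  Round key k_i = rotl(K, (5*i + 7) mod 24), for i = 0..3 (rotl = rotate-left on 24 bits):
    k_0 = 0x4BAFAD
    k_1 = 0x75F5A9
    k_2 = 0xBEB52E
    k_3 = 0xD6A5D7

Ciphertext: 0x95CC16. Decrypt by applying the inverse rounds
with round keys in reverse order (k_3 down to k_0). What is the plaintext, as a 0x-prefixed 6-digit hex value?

0x5EA243

s_0 = ciphertext = 0x95CC16
s_1 = InvRound(s_0, k_3) = 0xFA995C
s_2 = InvRound(s_1, k_2) = 0xCEAFA9
s_3 = InvRound(s_2, k_1) = 0x243CEA
s_4 = InvRound(s_3, k_0) = 0x5EA243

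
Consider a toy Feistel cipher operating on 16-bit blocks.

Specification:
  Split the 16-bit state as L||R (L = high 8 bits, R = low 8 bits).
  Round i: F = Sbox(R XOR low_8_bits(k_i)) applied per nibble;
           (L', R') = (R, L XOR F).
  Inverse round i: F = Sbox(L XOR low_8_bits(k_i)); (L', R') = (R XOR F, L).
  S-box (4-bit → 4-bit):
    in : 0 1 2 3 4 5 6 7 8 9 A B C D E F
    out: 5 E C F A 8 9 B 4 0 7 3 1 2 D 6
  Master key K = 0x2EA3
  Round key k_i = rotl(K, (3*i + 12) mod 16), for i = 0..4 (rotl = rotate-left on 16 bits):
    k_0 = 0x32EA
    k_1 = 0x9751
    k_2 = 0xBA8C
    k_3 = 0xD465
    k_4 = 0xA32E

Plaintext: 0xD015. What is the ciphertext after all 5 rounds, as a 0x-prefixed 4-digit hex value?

s_0 = plaintext = 0xD015
s_1 = Round(s_0, k_0) = 0x15B6
s_2 = Round(s_1, k_1) = 0xB6CE
s_3 = Round(s_2, k_2) = 0xCE1A
s_4 = Round(s_3, k_3) = 0x1A78
s_5 = Round(s_4, k_4) = 0x7893

0x7893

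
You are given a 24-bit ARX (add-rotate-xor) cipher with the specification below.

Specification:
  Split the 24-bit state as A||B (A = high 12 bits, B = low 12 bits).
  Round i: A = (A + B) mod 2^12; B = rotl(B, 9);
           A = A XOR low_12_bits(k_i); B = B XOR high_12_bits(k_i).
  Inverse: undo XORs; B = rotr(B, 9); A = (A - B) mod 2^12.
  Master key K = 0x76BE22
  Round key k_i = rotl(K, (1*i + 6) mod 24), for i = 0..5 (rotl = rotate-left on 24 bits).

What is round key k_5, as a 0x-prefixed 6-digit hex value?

0xF113B5

K = 0x76BE22
k_0 = rotl(K, (1*0+6) mod 24) = rotl(K, 6) = 0xAF889D
k_1 = rotl(K, (1*1+6) mod 24) = rotl(K, 7) = 0x5F113B
k_2 = rotl(K, (1*2+6) mod 24) = rotl(K, 8) = 0xBE2276
k_3 = rotl(K, (1*3+6) mod 24) = rotl(K, 9) = 0x7C44ED
k_4 = rotl(K, (1*4+6) mod 24) = rotl(K, 10) = 0xF889DA
k_5 = rotl(K, (1*5+6) mod 24) = rotl(K, 11) = 0xF113B5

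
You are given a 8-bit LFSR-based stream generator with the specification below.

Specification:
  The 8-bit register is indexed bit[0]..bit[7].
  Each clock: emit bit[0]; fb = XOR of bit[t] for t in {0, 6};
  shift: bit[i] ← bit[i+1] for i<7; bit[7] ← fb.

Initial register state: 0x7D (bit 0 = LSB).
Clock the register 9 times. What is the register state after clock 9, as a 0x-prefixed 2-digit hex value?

reg_0 = 0x7D
clock 1: out=1, reg = 0x3E
clock 2: out=0, reg = 0x1F
clock 3: out=1, reg = 0x8F
clock 4: out=1, reg = 0xC7
clock 5: out=1, reg = 0x63
clock 6: out=1, reg = 0x31
clock 7: out=1, reg = 0x98
clock 8: out=0, reg = 0x4C
clock 9: out=0, reg = 0xA6

0xA6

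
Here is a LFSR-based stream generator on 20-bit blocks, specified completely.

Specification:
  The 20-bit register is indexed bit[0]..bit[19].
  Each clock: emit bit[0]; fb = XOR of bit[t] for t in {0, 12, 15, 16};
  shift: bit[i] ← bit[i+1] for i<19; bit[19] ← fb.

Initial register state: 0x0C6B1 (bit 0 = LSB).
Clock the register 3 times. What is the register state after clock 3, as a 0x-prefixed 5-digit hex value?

0x818D6

reg_0 = 0x0C6B1
clock 1: out=1, reg = 0x06358
clock 2: out=0, reg = 0x031AC
clock 3: out=0, reg = 0x818D6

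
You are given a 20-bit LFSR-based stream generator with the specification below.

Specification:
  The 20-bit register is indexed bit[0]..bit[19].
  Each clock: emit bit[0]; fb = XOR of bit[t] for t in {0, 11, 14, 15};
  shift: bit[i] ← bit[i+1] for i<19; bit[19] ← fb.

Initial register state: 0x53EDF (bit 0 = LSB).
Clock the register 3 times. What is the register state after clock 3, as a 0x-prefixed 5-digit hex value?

reg_0 = 0x53EDF
clock 1: out=1, reg = 0x29F6F
clock 2: out=1, reg = 0x94FB7
clock 3: out=1, reg = 0xCA7DB

0xCA7DB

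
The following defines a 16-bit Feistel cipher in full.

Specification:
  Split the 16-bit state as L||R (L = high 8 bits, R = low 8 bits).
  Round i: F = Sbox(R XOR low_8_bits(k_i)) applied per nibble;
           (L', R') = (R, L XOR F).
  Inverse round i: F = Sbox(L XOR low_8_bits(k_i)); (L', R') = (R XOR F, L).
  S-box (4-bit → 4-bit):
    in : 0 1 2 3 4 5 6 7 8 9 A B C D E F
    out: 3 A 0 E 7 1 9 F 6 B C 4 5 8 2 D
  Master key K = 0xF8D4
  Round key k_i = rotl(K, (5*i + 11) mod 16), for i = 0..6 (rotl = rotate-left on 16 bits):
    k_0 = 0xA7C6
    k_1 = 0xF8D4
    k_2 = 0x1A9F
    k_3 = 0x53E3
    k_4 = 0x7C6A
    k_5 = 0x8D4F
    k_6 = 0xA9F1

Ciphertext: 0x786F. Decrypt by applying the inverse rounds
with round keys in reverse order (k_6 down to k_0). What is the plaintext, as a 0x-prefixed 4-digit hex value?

s_0 = ciphertext = 0x786F
s_1 = InvRound(s_0, k_6) = 0x0478
s_2 = InvRound(s_1, k_5) = 0x0C04
s_3 = InvRound(s_2, k_4) = 0x9D0C
s_4 = InvRound(s_3, k_3) = 0xFE9D
s_5 = InvRound(s_4, k_2) = 0x07FE
s_6 = InvRound(s_5, k_1) = 0x7007
s_7 = InvRound(s_6, k_0) = 0x4E70

0x4E70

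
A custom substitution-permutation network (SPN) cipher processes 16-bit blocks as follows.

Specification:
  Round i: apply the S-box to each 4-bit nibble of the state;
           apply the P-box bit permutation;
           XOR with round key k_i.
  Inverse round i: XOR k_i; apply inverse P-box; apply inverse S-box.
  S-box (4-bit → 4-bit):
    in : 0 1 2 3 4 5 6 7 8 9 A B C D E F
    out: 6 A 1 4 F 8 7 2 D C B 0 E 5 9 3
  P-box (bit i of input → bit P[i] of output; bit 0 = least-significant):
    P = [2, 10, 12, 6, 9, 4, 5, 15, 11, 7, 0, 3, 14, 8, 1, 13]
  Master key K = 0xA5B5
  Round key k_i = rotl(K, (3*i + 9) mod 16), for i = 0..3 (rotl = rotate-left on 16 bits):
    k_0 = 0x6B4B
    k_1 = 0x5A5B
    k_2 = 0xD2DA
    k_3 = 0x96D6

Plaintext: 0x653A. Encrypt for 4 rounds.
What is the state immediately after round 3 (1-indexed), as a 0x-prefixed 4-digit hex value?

0x634B

s_0 = plaintext = 0x653A
s_1 = Round(s_0, k_0) = 0x2E25
s_2 = Round(s_1, k_1) = 0x1013
s_3 = Round(s_2, k_2) = 0x634B
s_4 = Round(s_3, k_3) = 0x55E5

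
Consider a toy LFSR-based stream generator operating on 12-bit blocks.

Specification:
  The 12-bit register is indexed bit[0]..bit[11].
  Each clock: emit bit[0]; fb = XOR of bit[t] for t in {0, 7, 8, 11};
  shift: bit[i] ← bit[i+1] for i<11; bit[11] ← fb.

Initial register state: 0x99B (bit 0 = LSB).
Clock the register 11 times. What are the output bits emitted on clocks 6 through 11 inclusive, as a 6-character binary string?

001100

reg_0 = 0x99B
clock 1: out=1, reg = 0x4CD
clock 2: out=1, reg = 0x266
clock 3: out=0, reg = 0x133
clock 4: out=1, reg = 0x099
clock 5: out=1, reg = 0x04C
clock 6: out=0, reg = 0x026
clock 7: out=0, reg = 0x013
clock 8: out=1, reg = 0x809
clock 9: out=1, reg = 0x404
clock 10: out=0, reg = 0x202
clock 11: out=0, reg = 0x101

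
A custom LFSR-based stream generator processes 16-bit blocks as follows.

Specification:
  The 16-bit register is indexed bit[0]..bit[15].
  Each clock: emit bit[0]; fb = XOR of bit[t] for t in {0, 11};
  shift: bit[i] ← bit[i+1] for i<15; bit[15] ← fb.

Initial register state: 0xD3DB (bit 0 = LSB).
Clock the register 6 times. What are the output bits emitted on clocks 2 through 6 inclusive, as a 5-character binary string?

reg_0 = 0xD3DB
clock 1: out=1, reg = 0xE9ED
clock 2: out=1, reg = 0x74F6
clock 3: out=0, reg = 0x3A7B
clock 4: out=1, reg = 0x1D3D
clock 5: out=1, reg = 0x0E9E
clock 6: out=0, reg = 0x874F

10110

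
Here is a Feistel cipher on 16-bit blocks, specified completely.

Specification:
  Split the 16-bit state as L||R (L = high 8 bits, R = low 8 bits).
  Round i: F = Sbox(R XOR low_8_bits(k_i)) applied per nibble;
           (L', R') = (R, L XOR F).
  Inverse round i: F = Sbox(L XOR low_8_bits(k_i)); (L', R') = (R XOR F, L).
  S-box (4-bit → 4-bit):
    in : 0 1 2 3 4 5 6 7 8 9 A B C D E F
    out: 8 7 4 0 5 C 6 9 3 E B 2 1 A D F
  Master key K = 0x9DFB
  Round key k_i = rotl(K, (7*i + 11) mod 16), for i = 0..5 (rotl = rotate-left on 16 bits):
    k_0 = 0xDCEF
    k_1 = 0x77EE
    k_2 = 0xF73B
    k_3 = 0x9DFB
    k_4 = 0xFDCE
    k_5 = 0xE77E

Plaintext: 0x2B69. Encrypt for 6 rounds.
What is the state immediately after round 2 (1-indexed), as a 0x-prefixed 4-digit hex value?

0x1D99

s_0 = plaintext = 0x2B69
s_1 = Round(s_0, k_0) = 0x691D
s_2 = Round(s_1, k_1) = 0x1D99
s_3 = Round(s_2, k_2) = 0x99A9
s_4 = Round(s_3, k_3) = 0xA95D
s_5 = Round(s_4, k_4) = 0x5D49
s_6 = Round(s_5, k_5) = 0x4954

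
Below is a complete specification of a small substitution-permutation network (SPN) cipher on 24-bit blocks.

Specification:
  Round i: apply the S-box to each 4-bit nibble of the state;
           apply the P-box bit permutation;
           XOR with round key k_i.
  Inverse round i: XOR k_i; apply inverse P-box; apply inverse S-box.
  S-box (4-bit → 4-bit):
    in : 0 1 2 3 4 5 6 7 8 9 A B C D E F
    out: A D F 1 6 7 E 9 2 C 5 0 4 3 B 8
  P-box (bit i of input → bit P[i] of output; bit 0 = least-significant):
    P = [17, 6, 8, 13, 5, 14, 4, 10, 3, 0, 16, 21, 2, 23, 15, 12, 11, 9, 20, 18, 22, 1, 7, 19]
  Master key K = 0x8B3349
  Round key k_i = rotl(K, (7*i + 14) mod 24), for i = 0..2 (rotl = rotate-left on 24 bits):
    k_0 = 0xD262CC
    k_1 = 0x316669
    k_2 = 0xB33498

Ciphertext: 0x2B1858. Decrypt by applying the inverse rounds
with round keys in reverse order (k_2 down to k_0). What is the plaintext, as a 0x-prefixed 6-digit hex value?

s_0 = ciphertext = 0x2B1858
s_1 = InvRound(s_0, k_2) = 0x9A8BF0
s_2 = InvRound(s_1, k_1) = 0x934261
s_3 = InvRound(s_2, k_0) = 0xAB353F

0xAB353F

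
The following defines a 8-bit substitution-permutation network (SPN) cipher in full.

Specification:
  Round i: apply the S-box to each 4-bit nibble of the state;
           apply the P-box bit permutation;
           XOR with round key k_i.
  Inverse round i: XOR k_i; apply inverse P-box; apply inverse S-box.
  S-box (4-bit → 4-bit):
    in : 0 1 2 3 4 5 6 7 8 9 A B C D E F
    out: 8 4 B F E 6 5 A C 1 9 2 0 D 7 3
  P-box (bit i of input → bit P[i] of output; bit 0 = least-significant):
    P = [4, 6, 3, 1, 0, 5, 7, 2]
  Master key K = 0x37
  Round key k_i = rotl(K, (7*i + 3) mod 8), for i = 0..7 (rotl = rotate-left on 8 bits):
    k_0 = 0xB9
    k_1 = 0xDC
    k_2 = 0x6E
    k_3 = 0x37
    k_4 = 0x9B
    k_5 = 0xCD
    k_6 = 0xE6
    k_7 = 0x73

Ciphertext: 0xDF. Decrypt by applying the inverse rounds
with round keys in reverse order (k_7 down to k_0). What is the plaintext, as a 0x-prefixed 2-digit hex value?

s_0 = ciphertext = 0xDF
s_1 = InvRound(s_0, k_7) = 0x41
s_2 = InvRound(s_1, k_6) = 0x30
s_3 = InvRound(s_2, k_5) = 0x3E
s_4 = InvRound(s_3, k_4) = 0x3C
s_5 = InvRound(s_4, k_3) = 0x98
s_6 = InvRound(s_5, k_2) = 0x42
s_7 = InvRound(s_6, k_1) = 0x8D
s_8 = InvRound(s_7, k_0) = 0x79

0x79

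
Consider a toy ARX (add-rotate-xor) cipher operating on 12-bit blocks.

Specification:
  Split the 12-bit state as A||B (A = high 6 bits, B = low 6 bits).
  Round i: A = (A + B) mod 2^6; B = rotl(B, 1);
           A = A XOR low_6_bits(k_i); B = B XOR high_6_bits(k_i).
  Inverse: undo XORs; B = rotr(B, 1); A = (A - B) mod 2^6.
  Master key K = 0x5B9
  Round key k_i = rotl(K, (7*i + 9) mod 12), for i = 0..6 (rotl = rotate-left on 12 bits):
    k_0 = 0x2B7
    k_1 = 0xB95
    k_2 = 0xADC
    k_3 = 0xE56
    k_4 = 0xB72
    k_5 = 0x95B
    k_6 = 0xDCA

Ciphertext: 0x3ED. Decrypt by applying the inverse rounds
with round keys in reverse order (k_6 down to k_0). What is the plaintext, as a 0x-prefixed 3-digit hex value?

0x567

s_0 = ciphertext = 0x3ED
s_1 = InvRound(s_0, k_6) = 0xE0D
s_2 = InvRound(s_1, k_5) = 0x3D4
s_3 = InvRound(s_2, k_4) = 0x07C
s_4 = InvRound(s_3, k_3) = 0xD62
s_5 = InvRound(s_4, k_2) = 0x164
s_6 = InvRound(s_5, k_1) = 0x2C5
s_7 = InvRound(s_6, k_0) = 0x567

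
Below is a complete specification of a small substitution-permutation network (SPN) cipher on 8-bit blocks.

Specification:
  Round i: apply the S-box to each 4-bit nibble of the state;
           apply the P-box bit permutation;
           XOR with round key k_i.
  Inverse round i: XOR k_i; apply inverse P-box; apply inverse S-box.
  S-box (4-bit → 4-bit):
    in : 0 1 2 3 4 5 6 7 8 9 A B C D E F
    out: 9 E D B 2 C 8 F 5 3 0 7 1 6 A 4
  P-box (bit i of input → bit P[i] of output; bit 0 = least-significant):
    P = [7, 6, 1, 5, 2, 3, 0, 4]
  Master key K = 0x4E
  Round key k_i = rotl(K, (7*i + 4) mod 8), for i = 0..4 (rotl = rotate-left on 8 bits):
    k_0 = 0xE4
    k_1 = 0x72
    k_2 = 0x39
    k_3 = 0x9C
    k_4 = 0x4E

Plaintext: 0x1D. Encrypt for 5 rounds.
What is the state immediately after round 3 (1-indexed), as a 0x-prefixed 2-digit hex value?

s_0 = plaintext = 0x1D
s_1 = Round(s_0, k_0) = 0xBF
s_2 = Round(s_1, k_1) = 0x7D
s_3 = Round(s_2, k_2) = 0x66
s_4 = Round(s_3, k_3) = 0xAC
s_5 = Round(s_4, k_4) = 0xCE

0x66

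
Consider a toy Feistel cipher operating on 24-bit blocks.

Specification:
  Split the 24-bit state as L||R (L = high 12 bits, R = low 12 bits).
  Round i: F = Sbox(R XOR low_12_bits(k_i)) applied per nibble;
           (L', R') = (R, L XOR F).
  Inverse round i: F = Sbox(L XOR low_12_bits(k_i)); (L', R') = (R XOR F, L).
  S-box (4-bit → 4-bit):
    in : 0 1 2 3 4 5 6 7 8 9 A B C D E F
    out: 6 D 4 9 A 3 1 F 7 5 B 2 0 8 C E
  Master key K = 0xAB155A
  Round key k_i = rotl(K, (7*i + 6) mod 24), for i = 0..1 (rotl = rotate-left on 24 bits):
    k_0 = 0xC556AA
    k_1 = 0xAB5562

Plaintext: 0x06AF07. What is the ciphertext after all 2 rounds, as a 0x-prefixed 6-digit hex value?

0x5D2921

s_0 = plaintext = 0x06AF07
s_1 = Round(s_0, k_0) = 0xF075D2
s_2 = Round(s_1, k_1) = 0x5D2921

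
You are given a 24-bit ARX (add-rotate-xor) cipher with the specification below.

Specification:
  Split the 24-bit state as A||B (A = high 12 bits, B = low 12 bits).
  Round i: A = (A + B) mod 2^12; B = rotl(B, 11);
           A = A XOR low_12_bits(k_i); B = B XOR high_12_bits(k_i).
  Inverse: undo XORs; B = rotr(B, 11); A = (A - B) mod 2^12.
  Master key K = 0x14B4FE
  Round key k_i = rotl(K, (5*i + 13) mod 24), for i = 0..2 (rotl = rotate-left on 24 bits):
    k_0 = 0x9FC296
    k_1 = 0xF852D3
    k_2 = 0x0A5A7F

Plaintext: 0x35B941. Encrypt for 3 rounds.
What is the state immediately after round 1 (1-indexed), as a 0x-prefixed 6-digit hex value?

0xE0A55C

s_0 = plaintext = 0x35B941
s_1 = Round(s_0, k_0) = 0xE0A55C
s_2 = Round(s_1, k_1) = 0x1B5D2B
s_3 = Round(s_2, k_2) = 0x49FE30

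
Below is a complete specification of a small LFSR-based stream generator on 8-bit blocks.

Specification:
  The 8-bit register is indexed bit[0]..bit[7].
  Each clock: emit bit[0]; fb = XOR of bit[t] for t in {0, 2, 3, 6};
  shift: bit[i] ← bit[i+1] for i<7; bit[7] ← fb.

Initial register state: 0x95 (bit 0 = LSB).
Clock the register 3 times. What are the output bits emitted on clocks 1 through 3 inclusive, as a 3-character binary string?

101

reg_0 = 0x95
clock 1: out=1, reg = 0x4A
clock 2: out=0, reg = 0x25
clock 3: out=1, reg = 0x12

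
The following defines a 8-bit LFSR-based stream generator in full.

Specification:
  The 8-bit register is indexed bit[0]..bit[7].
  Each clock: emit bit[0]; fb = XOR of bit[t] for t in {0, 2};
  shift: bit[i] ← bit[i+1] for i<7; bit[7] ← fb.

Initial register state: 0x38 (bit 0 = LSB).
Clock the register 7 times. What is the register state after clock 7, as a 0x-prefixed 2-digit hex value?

reg_0 = 0x38
clock 1: out=0, reg = 0x1C
clock 2: out=0, reg = 0x8E
clock 3: out=0, reg = 0xC7
clock 4: out=1, reg = 0x63
clock 5: out=1, reg = 0xB1
clock 6: out=1, reg = 0xD8
clock 7: out=0, reg = 0x6C

0x6C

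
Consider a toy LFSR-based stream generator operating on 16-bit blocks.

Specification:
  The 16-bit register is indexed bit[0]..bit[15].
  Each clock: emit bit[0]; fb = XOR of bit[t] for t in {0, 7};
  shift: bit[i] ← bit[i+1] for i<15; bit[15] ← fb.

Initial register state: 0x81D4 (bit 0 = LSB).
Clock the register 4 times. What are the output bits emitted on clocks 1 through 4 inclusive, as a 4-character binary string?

reg_0 = 0x81D4
clock 1: out=0, reg = 0xC0EA
clock 2: out=0, reg = 0xE075
clock 3: out=1, reg = 0xF03A
clock 4: out=0, reg = 0x781D

0010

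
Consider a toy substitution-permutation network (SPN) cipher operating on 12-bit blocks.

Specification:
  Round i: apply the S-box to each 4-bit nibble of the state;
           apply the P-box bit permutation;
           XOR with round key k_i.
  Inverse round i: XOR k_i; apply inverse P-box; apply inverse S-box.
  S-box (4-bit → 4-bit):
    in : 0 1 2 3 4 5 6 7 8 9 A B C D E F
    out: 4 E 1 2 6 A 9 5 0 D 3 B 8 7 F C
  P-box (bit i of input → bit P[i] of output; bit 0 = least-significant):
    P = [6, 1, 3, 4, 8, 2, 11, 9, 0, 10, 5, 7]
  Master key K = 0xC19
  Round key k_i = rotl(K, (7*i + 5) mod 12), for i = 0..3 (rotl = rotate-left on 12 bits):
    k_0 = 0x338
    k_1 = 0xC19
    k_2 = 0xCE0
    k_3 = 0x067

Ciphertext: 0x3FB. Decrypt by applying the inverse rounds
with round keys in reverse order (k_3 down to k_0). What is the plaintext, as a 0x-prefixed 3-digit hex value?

0xDF4

s_0 = ciphertext = 0x3FB
s_1 = InvRound(s_0, k_3) = 0xCBF
s_2 = InvRound(s_1, k_2) = 0x23E
s_3 = InvRound(s_2, k_1) = 0xD13
s_4 = InvRound(s_3, k_0) = 0xDF4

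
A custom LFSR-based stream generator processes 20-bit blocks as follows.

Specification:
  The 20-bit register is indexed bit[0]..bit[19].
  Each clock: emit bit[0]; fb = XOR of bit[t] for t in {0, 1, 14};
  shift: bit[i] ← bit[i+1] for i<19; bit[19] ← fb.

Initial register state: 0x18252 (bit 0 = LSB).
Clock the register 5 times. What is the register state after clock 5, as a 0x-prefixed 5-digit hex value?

reg_0 = 0x18252
clock 1: out=0, reg = 0x8C129
clock 2: out=1, reg = 0x46094
clock 3: out=0, reg = 0xA304A
clock 4: out=0, reg = 0xD1825
clock 5: out=1, reg = 0xE8C12

0xE8C12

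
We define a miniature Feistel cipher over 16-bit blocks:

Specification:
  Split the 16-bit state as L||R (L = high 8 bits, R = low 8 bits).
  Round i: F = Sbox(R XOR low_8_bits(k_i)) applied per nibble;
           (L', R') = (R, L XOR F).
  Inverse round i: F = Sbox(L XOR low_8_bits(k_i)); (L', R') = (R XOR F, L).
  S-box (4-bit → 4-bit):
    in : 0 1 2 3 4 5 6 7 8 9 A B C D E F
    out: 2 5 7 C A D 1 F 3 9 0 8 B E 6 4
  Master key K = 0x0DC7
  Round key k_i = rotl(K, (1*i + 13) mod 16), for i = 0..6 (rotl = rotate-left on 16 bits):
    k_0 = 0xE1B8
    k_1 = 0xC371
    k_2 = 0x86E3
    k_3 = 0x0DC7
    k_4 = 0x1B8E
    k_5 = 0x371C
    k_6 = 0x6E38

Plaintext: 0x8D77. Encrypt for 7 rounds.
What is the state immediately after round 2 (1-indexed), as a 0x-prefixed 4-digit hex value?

s_0 = plaintext = 0x8D77
s_1 = Round(s_0, k_0) = 0x7739
s_2 = Round(s_1, k_1) = 0x39D4
s_3 = Round(s_2, k_2) = 0xD4F6
s_4 = Round(s_3, k_3) = 0xF611
s_5 = Round(s_4, k_4) = 0x1162
s_6 = Round(s_5, k_5) = 0x62E7
s_7 = Round(s_6, k_6) = 0xE786

0x39D4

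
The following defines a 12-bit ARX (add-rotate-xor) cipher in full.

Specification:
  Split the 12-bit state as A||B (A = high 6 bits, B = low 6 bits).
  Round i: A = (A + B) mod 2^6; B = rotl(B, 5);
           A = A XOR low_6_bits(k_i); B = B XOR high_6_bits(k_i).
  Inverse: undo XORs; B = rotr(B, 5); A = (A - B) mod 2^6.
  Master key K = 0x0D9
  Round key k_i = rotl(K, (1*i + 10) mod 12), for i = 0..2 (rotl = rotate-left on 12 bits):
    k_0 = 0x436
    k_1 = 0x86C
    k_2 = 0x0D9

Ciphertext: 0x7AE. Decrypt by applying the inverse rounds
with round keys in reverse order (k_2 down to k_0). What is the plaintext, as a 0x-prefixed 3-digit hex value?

0xC8B

s_0 = ciphertext = 0x7AE
s_1 = InvRound(s_0, k_2) = 0xB1B
s_2 = InvRound(s_1, k_1) = 0x2F5
s_3 = InvRound(s_2, k_0) = 0xC8B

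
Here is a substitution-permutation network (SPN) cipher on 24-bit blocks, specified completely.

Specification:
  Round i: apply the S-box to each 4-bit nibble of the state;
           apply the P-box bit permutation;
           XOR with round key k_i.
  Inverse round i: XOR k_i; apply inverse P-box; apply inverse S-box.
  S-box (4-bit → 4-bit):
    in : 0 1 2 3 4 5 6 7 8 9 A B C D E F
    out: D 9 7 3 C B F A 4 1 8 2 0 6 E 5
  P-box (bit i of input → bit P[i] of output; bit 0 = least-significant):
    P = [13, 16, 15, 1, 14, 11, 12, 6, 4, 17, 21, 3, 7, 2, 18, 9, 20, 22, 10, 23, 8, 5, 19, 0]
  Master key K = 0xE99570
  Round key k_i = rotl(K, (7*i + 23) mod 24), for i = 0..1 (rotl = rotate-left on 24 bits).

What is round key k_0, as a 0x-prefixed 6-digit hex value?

0x74CAB8

K = 0xE99570
k_0 = rotl(K, (7*0+23) mod 24) = rotl(K, 23) = 0x74CAB8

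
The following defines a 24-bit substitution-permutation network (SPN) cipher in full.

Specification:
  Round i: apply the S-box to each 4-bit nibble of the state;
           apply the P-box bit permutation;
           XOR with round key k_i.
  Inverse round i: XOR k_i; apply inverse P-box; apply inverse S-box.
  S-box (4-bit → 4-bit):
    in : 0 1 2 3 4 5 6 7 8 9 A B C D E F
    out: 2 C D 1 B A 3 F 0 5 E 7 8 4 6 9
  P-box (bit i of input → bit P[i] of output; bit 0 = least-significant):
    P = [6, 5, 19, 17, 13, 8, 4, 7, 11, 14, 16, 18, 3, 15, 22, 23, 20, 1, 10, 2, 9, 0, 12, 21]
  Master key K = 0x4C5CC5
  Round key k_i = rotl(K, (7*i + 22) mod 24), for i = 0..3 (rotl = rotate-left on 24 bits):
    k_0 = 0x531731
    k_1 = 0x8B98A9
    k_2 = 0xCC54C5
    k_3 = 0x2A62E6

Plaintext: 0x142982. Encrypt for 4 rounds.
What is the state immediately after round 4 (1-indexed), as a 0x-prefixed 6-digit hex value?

0x1DF56E

s_0 = plaintext = 0x142982
s_1 = Round(s_0, k_0) = 0xA80F7F
s_2 = Round(s_1, k_1) = 0xAD2178
s_3 = Round(s_2, k_2) = 0x29615C
s_4 = Round(s_3, k_3) = 0x1DF56E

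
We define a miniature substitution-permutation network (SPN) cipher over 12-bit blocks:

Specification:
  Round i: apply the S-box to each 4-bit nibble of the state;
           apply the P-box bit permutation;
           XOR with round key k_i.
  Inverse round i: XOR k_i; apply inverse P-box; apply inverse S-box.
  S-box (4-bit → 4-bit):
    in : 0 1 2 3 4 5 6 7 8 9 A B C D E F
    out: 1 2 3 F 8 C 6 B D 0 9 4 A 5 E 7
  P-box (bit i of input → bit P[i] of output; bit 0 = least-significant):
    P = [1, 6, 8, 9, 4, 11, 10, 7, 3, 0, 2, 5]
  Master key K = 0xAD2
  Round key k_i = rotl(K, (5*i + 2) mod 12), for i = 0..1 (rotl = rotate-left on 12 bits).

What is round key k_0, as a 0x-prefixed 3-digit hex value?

0xB4A

K = 0xAD2
k_0 = rotl(K, (5*0+2) mod 12) = rotl(K, 2) = 0xB4A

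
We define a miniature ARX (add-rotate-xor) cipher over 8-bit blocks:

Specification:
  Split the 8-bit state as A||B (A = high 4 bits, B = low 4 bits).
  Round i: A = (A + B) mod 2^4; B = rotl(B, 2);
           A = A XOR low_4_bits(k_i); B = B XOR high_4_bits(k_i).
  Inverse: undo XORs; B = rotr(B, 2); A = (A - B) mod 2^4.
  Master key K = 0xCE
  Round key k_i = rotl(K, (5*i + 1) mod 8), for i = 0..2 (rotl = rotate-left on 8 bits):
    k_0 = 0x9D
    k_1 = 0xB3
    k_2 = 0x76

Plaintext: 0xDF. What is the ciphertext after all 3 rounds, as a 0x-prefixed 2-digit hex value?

0x0F

s_0 = plaintext = 0xDF
s_1 = Round(s_0, k_0) = 0x16
s_2 = Round(s_1, k_1) = 0x42
s_3 = Round(s_2, k_2) = 0x0F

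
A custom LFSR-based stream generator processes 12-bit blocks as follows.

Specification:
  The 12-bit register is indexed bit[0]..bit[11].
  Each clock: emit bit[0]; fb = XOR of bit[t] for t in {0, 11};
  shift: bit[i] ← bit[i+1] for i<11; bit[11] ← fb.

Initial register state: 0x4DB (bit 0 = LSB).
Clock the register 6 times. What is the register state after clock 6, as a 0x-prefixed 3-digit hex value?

0x253

reg_0 = 0x4DB
clock 1: out=1, reg = 0xA6D
clock 2: out=1, reg = 0x536
clock 3: out=0, reg = 0x29B
clock 4: out=1, reg = 0x94D
clock 5: out=1, reg = 0x4A6
clock 6: out=0, reg = 0x253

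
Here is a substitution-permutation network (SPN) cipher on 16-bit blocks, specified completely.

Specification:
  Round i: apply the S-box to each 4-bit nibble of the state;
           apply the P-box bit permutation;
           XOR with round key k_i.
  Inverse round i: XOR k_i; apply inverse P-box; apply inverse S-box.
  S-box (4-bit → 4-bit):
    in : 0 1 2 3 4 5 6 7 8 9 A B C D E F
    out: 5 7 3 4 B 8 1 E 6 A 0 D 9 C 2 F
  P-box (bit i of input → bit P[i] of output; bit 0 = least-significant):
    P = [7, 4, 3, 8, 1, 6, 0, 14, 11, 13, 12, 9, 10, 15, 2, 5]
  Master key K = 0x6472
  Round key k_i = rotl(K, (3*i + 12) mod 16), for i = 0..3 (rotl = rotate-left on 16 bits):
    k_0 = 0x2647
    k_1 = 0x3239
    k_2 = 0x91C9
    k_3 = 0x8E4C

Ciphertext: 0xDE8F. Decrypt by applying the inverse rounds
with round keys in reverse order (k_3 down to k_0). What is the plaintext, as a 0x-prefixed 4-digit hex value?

0x32C1

s_0 = ciphertext = 0xDE8F
s_1 = InvRound(s_0, k_3) = 0xA3F6
s_2 = InvRound(s_1, k_2) = 0xD708
s_3 = InvRound(s_2, k_1) = 0x4ED9
s_4 = InvRound(s_3, k_0) = 0x32C1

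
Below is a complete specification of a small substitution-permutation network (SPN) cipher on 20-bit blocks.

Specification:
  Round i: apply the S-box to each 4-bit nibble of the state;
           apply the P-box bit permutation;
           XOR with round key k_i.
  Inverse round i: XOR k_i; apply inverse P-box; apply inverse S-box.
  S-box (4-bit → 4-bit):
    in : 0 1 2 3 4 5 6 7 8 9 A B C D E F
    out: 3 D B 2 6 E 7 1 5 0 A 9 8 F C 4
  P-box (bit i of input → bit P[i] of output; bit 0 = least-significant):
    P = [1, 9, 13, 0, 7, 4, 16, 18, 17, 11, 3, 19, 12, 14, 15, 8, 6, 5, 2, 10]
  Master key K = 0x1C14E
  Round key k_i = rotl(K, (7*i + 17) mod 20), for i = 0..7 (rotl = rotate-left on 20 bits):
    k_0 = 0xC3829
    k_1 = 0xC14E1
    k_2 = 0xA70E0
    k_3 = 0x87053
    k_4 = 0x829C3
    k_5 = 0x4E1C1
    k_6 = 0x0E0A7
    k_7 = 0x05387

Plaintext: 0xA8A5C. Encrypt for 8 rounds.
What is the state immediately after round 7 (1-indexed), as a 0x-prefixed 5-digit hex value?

0x3FC3E

s_0 = plaintext = 0xA8A5C
s_1 = Round(s_0, k_0) = 0x1A418
s_2 = Round(s_1, k_1) = 0x9792F
s_3 = Round(s_2, k_2) = 0xE4070
s_4 = Round(s_3, k_3) = 0xABED5
s_5 = Round(s_4, k_4) = 0x51E7A
s_6 = Round(s_5, k_5) = 0xC766C
s_7 = Round(s_6, k_6) = 0x3FC3E
s_8 = Round(s_7, k_7) = 0x8F3B6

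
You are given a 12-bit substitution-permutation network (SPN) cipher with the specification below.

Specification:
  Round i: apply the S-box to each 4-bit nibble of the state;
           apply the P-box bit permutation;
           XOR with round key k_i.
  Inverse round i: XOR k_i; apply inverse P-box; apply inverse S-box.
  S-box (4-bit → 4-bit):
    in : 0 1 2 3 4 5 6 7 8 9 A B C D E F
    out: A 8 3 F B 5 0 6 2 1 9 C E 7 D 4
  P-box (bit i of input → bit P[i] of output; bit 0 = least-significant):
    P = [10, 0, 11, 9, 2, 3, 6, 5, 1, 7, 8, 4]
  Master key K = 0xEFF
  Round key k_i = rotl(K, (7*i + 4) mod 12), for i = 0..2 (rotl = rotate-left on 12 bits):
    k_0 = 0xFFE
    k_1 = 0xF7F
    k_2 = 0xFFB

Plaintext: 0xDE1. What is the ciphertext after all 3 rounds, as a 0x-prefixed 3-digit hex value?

s_0 = plaintext = 0xDE1
s_1 = Round(s_0, k_0) = 0xC18
s_2 = Round(s_1, k_1) = 0xECE
s_3 = Round(s_2, k_2) = 0x081

0x081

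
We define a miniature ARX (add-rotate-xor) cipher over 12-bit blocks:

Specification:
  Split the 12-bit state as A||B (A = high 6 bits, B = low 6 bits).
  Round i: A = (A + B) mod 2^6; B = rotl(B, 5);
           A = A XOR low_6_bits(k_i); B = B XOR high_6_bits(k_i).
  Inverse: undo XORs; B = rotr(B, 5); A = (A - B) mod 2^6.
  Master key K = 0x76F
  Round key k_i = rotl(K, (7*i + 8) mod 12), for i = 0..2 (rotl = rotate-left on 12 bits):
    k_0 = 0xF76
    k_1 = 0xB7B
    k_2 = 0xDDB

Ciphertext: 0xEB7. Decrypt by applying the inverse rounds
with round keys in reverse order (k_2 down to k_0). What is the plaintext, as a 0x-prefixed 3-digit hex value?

s_0 = ciphertext = 0xEB7
s_1 = InvRound(s_0, k_2) = 0x840
s_2 = InvRound(s_1, k_1) = 0xFDB
s_3 = InvRound(s_2, k_0) = 0xF0D

0xF0D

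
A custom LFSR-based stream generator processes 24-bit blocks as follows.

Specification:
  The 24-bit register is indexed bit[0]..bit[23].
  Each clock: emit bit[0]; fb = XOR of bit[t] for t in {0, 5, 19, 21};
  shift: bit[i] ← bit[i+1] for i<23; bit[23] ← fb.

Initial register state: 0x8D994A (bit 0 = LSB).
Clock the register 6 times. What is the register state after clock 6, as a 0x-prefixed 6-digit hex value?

0x763665

reg_0 = 0x8D994A
clock 1: out=0, reg = 0xC6CCA5
clock 2: out=1, reg = 0x636652
clock 3: out=0, reg = 0xB1B329
clock 4: out=1, reg = 0xD8D994
clock 5: out=0, reg = 0xEC6CCA
clock 6: out=0, reg = 0x763665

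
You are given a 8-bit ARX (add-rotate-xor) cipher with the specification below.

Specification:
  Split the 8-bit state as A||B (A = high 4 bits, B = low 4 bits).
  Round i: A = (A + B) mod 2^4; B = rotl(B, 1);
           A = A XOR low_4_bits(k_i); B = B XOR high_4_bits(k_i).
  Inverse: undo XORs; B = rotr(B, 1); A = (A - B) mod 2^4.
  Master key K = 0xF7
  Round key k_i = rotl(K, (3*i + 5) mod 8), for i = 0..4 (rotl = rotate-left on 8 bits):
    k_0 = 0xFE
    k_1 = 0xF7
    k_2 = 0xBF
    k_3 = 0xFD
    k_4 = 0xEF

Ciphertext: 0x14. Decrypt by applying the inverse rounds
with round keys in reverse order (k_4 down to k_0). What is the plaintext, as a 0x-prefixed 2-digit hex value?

s_0 = ciphertext = 0x14
s_1 = InvRound(s_0, k_4) = 0x95
s_2 = InvRound(s_1, k_3) = 0xF5
s_3 = InvRound(s_2, k_2) = 0x97
s_4 = InvRound(s_3, k_1) = 0xA4
s_5 = InvRound(s_4, k_0) = 0x7D

0x7D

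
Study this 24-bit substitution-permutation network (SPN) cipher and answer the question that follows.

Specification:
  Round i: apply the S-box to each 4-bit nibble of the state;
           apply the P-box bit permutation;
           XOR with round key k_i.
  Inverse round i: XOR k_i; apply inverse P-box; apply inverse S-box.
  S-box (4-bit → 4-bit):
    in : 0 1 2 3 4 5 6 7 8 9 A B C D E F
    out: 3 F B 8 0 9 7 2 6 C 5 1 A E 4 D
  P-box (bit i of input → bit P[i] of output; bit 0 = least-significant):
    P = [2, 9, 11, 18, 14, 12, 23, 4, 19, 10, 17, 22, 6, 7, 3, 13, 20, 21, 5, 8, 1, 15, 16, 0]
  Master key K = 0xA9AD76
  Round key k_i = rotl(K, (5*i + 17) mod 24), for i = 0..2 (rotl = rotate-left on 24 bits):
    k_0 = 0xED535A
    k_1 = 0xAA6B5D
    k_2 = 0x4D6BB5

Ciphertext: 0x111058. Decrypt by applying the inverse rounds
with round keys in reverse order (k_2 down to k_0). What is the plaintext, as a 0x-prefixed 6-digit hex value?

0x24F843

s_0 = ciphertext = 0x111058
s_1 = InvRound(s_0, k_2) = 0x3F1501
s_2 = InvRound(s_1, k_1) = 0xEBF711
s_3 = InvRound(s_2, k_0) = 0x24F843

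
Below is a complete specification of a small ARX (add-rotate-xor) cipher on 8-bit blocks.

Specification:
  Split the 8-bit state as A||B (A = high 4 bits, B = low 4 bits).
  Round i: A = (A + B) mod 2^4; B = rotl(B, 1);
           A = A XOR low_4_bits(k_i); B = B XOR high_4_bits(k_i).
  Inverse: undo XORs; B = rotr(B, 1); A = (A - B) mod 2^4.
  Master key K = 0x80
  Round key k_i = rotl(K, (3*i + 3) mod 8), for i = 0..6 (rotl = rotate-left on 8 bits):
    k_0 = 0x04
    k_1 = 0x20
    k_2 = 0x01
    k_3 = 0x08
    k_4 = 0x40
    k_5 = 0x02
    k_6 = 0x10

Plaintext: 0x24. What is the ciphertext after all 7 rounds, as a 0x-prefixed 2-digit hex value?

0xC6

s_0 = plaintext = 0x24
s_1 = Round(s_0, k_0) = 0x28
s_2 = Round(s_1, k_1) = 0xA3
s_3 = Round(s_2, k_2) = 0xC6
s_4 = Round(s_3, k_3) = 0xAC
s_5 = Round(s_4, k_4) = 0x6D
s_6 = Round(s_5, k_5) = 0x1B
s_7 = Round(s_6, k_6) = 0xC6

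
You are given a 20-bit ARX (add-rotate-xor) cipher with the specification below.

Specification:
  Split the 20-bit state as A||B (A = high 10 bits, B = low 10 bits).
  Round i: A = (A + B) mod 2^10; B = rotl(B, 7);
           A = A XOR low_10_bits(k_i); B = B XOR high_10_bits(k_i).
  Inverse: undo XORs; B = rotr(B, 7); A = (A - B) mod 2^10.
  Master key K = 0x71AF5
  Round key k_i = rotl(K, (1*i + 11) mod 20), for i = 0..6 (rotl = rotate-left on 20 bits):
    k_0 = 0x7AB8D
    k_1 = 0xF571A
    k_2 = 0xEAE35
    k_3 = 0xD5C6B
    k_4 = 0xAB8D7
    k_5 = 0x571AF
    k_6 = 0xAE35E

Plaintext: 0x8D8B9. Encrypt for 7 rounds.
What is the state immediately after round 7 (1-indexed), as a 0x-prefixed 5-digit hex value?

0x0F477

s_0 = plaintext = 0x8D8B9
s_1 = Round(s_0, k_0) = 0x5897D
s_2 = Round(s_1, k_1) = 0x7157A
s_3 = Round(s_2, k_2) = 0x42A84
s_4 = Round(s_3, k_3) = 0xF9507
s_5 = Round(s_4, k_4) = 0x0ED0E
s_6 = Round(s_5, k_5) = 0x39A7D
s_7 = Round(s_6, k_6) = 0x0F477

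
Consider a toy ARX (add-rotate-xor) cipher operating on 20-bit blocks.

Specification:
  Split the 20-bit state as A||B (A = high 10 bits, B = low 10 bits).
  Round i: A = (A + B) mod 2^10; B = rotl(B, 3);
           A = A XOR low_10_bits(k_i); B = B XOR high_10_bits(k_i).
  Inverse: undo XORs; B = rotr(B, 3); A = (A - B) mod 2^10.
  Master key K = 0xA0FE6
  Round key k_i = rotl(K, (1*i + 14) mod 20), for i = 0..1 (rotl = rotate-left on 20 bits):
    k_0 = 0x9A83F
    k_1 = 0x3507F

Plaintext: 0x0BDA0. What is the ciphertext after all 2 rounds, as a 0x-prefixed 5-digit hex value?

0x49B9A

s_0 = plaintext = 0x0BDA0
s_1 = Round(s_0, k_0) = 0x7C369
s_2 = Round(s_1, k_1) = 0x49B9A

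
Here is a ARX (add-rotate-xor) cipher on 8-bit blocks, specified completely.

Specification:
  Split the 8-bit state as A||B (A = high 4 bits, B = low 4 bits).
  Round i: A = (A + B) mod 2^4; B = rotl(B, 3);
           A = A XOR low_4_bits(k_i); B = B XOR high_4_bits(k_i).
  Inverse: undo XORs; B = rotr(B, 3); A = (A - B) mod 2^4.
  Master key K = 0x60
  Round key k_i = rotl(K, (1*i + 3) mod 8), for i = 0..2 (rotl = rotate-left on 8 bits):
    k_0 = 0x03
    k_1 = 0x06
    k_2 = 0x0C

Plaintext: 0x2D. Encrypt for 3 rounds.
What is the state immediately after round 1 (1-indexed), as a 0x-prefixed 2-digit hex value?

0xCE

s_0 = plaintext = 0x2D
s_1 = Round(s_0, k_0) = 0xCE
s_2 = Round(s_1, k_1) = 0xC7
s_3 = Round(s_2, k_2) = 0xFB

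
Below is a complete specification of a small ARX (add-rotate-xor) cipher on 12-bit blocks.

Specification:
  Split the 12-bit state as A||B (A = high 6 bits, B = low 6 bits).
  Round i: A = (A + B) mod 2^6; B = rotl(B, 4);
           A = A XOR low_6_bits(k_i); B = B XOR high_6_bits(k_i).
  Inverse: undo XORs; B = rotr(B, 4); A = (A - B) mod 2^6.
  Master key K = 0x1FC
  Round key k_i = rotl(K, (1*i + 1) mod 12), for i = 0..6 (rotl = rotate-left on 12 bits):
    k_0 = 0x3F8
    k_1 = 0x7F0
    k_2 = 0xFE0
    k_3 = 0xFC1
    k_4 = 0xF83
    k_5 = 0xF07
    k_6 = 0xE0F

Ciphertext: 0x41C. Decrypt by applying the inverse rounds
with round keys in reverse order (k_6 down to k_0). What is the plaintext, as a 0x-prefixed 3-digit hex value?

s_0 = ciphertext = 0x41C
s_1 = InvRound(s_0, k_6) = 0x352
s_2 = InvRound(s_1, k_5) = 0x43A
s_3 = InvRound(s_2, k_4) = 0x0D0
s_4 = InvRound(s_3, k_3) = 0x13E
s_5 = InvRound(s_4, k_2) = 0x804
s_6 = InvRound(s_5, k_1) = 0x8ED
s_7 = InvRound(s_6, k_0) = 0x44A

0x44A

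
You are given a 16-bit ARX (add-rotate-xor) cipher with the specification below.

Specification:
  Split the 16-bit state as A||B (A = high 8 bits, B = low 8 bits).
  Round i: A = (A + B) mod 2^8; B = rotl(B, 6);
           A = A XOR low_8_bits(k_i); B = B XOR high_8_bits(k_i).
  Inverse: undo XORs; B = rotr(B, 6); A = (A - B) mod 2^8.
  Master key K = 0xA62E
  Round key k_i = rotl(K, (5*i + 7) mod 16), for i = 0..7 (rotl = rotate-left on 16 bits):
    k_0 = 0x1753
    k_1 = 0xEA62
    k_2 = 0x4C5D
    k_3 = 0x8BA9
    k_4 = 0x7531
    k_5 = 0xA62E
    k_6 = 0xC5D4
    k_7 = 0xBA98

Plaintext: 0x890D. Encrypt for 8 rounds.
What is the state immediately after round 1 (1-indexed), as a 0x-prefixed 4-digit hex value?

s_0 = plaintext = 0x890D
s_1 = Round(s_0, k_0) = 0xC554
s_2 = Round(s_1, k_1) = 0x7BFF
s_3 = Round(s_2, k_2) = 0x27B3
s_4 = Round(s_3, k_3) = 0x7367
s_5 = Round(s_4, k_4) = 0xEBAC
s_6 = Round(s_5, k_5) = 0xB98D
s_7 = Round(s_6, k_6) = 0x92A6
s_8 = Round(s_7, k_7) = 0xA013

0xC554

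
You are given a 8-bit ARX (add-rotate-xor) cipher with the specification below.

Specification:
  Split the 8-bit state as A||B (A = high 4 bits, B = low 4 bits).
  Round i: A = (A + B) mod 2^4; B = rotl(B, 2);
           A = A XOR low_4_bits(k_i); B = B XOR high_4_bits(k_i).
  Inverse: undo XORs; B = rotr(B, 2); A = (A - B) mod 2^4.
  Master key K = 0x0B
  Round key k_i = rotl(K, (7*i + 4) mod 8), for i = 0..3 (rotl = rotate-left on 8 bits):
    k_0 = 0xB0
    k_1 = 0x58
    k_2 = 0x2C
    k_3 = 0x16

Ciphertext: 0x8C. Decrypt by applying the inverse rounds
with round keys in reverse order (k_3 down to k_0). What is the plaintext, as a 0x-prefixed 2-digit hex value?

0x0E

s_0 = ciphertext = 0x8C
s_1 = InvRound(s_0, k_3) = 0x77
s_2 = InvRound(s_1, k_2) = 0x65
s_3 = InvRound(s_2, k_1) = 0xE0
s_4 = InvRound(s_3, k_0) = 0x0E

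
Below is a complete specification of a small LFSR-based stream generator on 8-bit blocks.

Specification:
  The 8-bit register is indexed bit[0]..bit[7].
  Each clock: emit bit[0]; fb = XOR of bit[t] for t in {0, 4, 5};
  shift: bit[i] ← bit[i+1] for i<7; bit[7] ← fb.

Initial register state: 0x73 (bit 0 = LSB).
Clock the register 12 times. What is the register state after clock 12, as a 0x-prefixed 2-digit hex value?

0x37

reg_0 = 0x73
clock 1: out=1, reg = 0xB9
clock 2: out=1, reg = 0xDC
clock 3: out=0, reg = 0xEE
clock 4: out=0, reg = 0xF7
clock 5: out=1, reg = 0xFB
clock 6: out=1, reg = 0xFD
clock 7: out=1, reg = 0xFE
clock 8: out=0, reg = 0x7F
clock 9: out=1, reg = 0xBF
clock 10: out=1, reg = 0xDF
clock 11: out=1, reg = 0x6F
clock 12: out=1, reg = 0x37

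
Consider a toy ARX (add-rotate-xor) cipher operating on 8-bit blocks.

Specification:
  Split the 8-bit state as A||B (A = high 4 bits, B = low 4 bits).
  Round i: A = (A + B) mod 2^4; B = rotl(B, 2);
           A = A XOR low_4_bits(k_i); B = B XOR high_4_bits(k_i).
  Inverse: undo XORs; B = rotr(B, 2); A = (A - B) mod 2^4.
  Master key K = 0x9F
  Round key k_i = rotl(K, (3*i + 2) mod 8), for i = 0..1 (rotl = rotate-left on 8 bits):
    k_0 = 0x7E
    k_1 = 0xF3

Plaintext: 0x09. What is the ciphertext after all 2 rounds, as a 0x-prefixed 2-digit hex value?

0xBB

s_0 = plaintext = 0x09
s_1 = Round(s_0, k_0) = 0x71
s_2 = Round(s_1, k_1) = 0xBB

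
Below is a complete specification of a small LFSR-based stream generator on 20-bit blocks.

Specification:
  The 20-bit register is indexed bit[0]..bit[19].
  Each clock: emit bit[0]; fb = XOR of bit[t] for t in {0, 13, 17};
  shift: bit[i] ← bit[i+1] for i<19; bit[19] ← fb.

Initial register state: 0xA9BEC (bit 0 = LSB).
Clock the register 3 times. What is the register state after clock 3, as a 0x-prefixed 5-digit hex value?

0xB537D

reg_0 = 0xA9BEC
clock 1: out=0, reg = 0xD4DF6
clock 2: out=0, reg = 0x6A6FB
clock 3: out=1, reg = 0xB537D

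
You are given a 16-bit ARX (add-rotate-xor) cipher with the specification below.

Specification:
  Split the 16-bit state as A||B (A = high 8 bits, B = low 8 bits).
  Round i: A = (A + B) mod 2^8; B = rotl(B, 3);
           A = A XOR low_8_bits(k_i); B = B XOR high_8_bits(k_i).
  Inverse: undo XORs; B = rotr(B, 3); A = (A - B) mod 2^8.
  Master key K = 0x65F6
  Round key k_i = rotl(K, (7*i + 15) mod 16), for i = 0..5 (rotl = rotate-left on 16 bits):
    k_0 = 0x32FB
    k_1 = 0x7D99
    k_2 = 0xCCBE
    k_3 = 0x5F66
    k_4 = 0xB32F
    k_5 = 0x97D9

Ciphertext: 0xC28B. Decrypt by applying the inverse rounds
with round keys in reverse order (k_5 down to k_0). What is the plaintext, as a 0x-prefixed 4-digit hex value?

0x6440

s_0 = ciphertext = 0xC28B
s_1 = InvRound(s_0, k_5) = 0x9883
s_2 = InvRound(s_1, k_4) = 0xB106
s_3 = InvRound(s_2, k_3) = 0xAC2B
s_4 = InvRound(s_3, k_2) = 0x16FC
s_5 = InvRound(s_4, k_1) = 0x5F30
s_6 = InvRound(s_5, k_0) = 0x6440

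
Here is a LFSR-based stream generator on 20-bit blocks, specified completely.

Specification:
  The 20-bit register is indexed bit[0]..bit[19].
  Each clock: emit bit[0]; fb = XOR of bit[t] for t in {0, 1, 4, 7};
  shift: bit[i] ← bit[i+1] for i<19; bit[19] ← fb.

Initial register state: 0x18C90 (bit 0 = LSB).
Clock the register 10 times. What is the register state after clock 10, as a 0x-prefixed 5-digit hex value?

reg_0 = 0x18C90
clock 1: out=0, reg = 0x0C648
clock 2: out=0, reg = 0x06324
clock 3: out=0, reg = 0x03192
clock 4: out=0, reg = 0x818C9
clock 5: out=1, reg = 0x40C64
clock 6: out=0, reg = 0x20632
clock 7: out=0, reg = 0x10319
clock 8: out=1, reg = 0x0818C
clock 9: out=0, reg = 0x840C6
clock 10: out=0, reg = 0x42063

0x42063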